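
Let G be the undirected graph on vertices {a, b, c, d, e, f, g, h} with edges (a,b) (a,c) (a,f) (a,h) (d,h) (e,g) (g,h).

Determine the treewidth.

A width-1 tree decomposition is:
Bags: B1 = {g, h}  B2 = {a, h}  B3 = {a, f}  B4 = {a, b}  B5 = {e, g}  B6 = {d, h}  B7 = {a, c}
Tree: B1–B2, B2–B3, B3–B4, B1–B5, B1–B6, B2–B7
The largest bag has 2 vertices, giving width 1; this decomposition certifies tw(G) ≤ 1. Since G has at least one edge (e.g. h–g), it is not an edgeless graph, so tw(G) ≥ 1. Hence tw(G) = 1 exactly.

1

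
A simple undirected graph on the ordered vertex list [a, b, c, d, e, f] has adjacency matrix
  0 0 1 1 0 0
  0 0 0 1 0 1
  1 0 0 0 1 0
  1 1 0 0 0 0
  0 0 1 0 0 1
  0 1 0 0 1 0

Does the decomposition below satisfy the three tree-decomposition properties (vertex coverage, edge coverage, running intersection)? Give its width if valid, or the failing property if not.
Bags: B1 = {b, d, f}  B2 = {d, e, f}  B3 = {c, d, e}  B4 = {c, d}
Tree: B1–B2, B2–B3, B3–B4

No — vertex a appears in no bag.

A tree decomposition must satisfy three properties: every vertex lies in some bag; for every edge, both endpoints lie together in some bag; and for every vertex, the bags containing it form a connected subtree. Here vertex a appears in no bag, so the decomposition is invalid.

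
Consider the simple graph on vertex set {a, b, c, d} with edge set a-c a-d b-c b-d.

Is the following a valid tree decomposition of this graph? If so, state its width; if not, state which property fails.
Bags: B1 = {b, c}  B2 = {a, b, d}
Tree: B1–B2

A tree decomposition must satisfy three properties: every vertex lies in some bag; for every edge, both endpoints lie together in some bag; and for every vertex, the bags containing it form a connected subtree. Here edge (a,c) lies in no bag, so the decomposition is invalid.

No — edge (a,c) lies in no bag.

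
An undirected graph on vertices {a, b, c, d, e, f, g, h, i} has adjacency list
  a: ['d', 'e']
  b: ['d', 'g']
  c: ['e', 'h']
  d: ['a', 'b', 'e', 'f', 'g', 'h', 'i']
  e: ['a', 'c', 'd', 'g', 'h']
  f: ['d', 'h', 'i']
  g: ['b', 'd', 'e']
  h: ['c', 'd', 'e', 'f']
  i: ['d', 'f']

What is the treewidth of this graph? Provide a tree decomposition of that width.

The largest bag has 3 vertices, giving width 2; this decomposition certifies tw(G) ≤ 2. Conversely, {d, e, g} is a clique of size 3, and the vertices of any clique must share a bag in every tree decomposition; so some bag has ≥ 3 vertices and tw(G) ≥ 2. Hence tw(G) = 2 exactly.

Treewidth 2.
One optimal decomposition is:
Bags: B1 = {d, e, g}  B2 = {b, d, g}  B3 = {a, d, e}  B4 = {d, e, h}  B5 = {d, f, h}  B6 = {d, f, i}  B7 = {c, e, h}
Tree: B1–B2, B1–B3, B1–B4, B4–B5, B5–B6, B4–B7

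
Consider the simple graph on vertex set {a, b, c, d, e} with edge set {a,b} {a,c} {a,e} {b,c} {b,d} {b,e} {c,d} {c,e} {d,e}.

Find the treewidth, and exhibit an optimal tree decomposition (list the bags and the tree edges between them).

Treewidth 3.
Bags: B1 = {a, b, c, e}  B2 = {b, c, d, e}
Tree: B1–B2

Every bag has size at most 4, so the width is 4 − 1 = 3 and tw(G) ≤ 3. On the other hand G contains the 4-clique {b, c, d, e}. A clique must lie in a single bag of any decomposition, so no decomposition can have width below 3. Therefore the treewidth is 3.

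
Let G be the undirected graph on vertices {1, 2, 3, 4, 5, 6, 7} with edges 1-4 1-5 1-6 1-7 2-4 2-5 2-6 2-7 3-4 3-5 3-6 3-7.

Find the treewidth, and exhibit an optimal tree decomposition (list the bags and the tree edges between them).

Treewidth 3.
One such decomposition:
Bags: B1 = {1, 2, 3, 7}  B2 = {1, 2, 3, 6}  B3 = {1, 2, 3, 5}  B4 = {1, 2, 3, 4}
Tree: B1–B2, B2–B3, B3–B4

The largest bag has 4 vertices, giving width 3; this decomposition certifies tw(G) ≤ 3. For the lower bound: the 4 vertex sets {2,7}, {1,6}, {3}, {5} are disjoint, each induces a connected subgraph, and every pair is joined by at least one edge of G. Contracting each set to a single vertex therefore yields K_{4} as a minor, and since treewidth is minor-monotone, tw(G) ≥ tw(K_{4}) = 3. Hence tw(G) = 3 exactly.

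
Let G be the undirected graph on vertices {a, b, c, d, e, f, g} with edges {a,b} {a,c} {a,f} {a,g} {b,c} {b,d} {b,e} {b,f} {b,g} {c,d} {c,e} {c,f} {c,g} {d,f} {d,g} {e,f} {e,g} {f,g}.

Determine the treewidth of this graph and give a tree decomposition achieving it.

The largest bag has 5 vertices, giving width 4; this decomposition certifies tw(G) ≤ 4. On the other hand G contains the 5-clique {b, c, d, f, g}. A clique must lie in a single bag of any decomposition, so no decomposition can have width below 4. Hence tw(G) = 4 exactly.

Treewidth 4.
One optimal decomposition is:
Bags: B1 = {b, c, e, f, g}  B2 = {a, b, c, f, g}  B3 = {b, c, d, f, g}
Tree: B1–B2, B1–B3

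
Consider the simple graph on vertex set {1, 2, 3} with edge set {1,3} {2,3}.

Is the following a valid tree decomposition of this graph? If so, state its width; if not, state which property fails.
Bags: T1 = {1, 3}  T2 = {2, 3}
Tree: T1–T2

Vertex coverage: the bags together contain {1, 2, 3}, the full vertex set. Edge coverage: each edge of G has both endpoints in at least one bag. Running intersection: for every vertex, the bags containing it form a connected subtree. All three properties hold, so this is a valid tree decomposition of width max|bag| − 1 = 1, and hence tw(G) ≤ 1.

Yes; width 1.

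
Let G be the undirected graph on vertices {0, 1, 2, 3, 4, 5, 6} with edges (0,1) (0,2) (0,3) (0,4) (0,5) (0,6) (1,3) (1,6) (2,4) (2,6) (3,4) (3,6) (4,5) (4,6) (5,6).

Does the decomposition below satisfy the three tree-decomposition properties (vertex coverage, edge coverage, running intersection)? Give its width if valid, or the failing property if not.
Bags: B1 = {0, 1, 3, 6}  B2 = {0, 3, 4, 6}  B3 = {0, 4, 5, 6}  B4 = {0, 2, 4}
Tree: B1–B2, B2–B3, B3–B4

No — edge (6,2) lies in no bag.

A tree decomposition must satisfy three properties: every vertex lies in some bag; for every edge, both endpoints lie together in some bag; and for every vertex, the bags containing it form a connected subtree. Here edge (6,2) lies in no bag, so the decomposition is invalid.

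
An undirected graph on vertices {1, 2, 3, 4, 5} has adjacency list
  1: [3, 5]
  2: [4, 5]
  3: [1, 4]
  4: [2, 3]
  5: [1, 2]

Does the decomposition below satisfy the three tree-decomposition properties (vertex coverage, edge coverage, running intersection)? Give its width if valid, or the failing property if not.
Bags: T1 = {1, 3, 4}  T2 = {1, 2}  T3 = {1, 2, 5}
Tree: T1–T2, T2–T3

A tree decomposition must satisfy three properties: every vertex lies in some bag; for every edge, both endpoints lie together in some bag; and for every vertex, the bags containing it form a connected subtree. Here edge (4,2) lies in no bag, so the decomposition is invalid.

No — edge (4,2) lies in no bag.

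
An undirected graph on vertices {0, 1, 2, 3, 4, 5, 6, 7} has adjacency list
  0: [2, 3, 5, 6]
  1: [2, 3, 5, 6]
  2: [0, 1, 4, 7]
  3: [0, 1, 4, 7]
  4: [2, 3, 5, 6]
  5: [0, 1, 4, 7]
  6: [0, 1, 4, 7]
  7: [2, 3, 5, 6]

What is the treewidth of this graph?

4

A width-4 tree decomposition is:
Bags: B1 = {1, 2, 3, 5, 6}  B2 = {2, 3, 5, 6, 7}  B3 = {0, 2, 3, 5, 6}  B4 = {2, 3, 4, 5, 6}
Tree: B1–B2, B2–B3, B3–B4
Each bag holds 5 vertices, so the decomposition has width 4, which upper-bounds the treewidth. For the lower bound: the 5 vertex sets {1,3}, {2,7}, {0,5}, {6}, {4} are disjoint, each induces a connected subgraph, and every pair is joined by at least one edge of G. Contracting each set to a single vertex therefore yields K_{5} as a minor, and since treewidth is minor-monotone, tw(G) ≥ tw(K_{5}) = 4. Therefore the treewidth is 4.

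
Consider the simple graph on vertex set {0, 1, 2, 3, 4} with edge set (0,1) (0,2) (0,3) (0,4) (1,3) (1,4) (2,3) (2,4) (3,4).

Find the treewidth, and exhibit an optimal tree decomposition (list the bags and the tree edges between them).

Every bag has size at most 4, so the width is 4 − 1 = 3 and tw(G) ≤ 3. Conversely, {0, 1, 3, 4} is a clique of size 4, and the vertices of any clique must share a bag in every tree decomposition; so some bag has ≥ 4 vertices and tw(G) ≥ 3. The upper and lower bounds meet at 3, so that is the treewidth.

Treewidth 3.
Bags: B1 = {0, 1, 3, 4}  B2 = {0, 2, 3, 4}
Tree: B1–B2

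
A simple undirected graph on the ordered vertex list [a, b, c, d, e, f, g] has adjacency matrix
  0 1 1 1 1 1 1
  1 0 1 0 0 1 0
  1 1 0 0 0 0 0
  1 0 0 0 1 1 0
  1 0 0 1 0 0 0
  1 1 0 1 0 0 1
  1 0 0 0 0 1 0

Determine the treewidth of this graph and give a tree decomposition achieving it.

Treewidth 2.
Bags: B1 = {a, d, f}  B2 = {a, b, f}  B3 = {a, d, e}  B4 = {a, b, c}  B5 = {a, f, g}
Tree: B1–B2, B1–B3, B2–B4, B1–B5

The largest bag has 3 vertices, giving width 2; this decomposition certifies tw(G) ≤ 2. Conversely, {a, d, e} is a clique of size 3, and the vertices of any clique must share a bag in every tree decomposition; so some bag has ≥ 3 vertices and tw(G) ≥ 2. The upper and lower bounds meet at 2, so that is the treewidth.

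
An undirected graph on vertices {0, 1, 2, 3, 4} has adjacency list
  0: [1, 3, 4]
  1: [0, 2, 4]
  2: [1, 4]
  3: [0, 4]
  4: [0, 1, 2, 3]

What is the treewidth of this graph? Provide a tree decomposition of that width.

Treewidth 2.
One such decomposition:
Bags: B1 = {1, 2, 4}  B2 = {0, 1, 4}  B3 = {0, 3, 4}
Tree: B1–B2, B2–B3

The largest bag has 3 vertices, giving width 2; this decomposition certifies tw(G) ≤ 2. For the lower bound, the 3 vertices {0, 1, 4} are pairwise adjacent, and any tree decomposition puts a clique entirely inside one bag — forcing width ≥ 2. The upper and lower bounds meet at 2, so that is the treewidth.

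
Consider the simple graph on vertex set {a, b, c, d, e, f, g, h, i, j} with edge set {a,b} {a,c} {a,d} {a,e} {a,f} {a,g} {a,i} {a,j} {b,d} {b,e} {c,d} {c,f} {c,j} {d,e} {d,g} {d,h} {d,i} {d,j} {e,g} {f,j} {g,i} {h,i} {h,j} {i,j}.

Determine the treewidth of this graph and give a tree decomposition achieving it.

Treewidth 3.
Bags: B1 = {a, d, g, i}  B2 = {a, d, e, g}  B3 = {a, d, i, j}  B4 = {d, h, i, j}  B5 = {a, b, d, e}  B6 = {a, c, d, j}  B7 = {a, c, f, j}
Tree: B1–B2, B1–B3, B3–B4, B2–B5, B3–B6, B6–B7

The largest bag has 4 vertices, giving width 3; this decomposition certifies tw(G) ≤ 3. On the other hand G contains the 4-clique {d, h, i, j}. A clique must lie in a single bag of any decomposition, so no decomposition can have width below 3. Hence tw(G) = 3 exactly.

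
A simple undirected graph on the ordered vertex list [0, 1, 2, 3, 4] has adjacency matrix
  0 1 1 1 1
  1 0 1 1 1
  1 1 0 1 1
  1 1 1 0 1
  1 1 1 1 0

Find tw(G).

4

A width-4 tree decomposition is:
Bags: B1 = {0, 1, 2, 3, 4}
Tree: (single bag)
With just one bag of size 5, the width is 5 − 1 = 4, so tw(G) ≤ 4. For the lower bound, the 5 vertices {0, 1, 2, 3, 4} are pairwise adjacent, and any tree decomposition puts a clique entirely inside one bag — forcing width ≥ 4. Hence tw(G) = 4 exactly.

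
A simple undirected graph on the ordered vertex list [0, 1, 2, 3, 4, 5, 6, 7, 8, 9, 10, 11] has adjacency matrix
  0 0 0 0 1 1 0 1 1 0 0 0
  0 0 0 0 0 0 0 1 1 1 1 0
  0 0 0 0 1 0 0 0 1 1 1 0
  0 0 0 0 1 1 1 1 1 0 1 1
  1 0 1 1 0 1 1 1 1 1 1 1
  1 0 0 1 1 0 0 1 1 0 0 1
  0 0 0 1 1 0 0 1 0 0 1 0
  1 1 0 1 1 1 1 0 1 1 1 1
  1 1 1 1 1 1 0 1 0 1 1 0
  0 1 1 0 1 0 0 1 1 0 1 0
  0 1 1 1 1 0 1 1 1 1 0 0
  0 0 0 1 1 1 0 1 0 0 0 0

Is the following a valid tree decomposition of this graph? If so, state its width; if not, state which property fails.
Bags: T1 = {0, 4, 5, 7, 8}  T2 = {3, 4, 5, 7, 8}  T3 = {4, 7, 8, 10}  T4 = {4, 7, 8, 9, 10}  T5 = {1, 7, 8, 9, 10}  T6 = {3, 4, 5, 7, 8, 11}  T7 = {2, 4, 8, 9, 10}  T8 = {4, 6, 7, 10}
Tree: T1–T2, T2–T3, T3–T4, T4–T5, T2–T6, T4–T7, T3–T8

A tree decomposition must satisfy three properties: every vertex lies in some bag; for every edge, both endpoints lie together in some bag; and for every vertex, the bags containing it form a connected subtree. Here edge (3,10) lies in no bag, so the decomposition is invalid.

No — edge (3,10) lies in no bag.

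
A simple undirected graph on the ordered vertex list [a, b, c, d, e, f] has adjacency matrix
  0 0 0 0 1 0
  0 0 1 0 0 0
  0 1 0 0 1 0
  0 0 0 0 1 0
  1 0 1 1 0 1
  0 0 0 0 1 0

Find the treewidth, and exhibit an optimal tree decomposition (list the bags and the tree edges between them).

Every bag has size at most 2, so the width is 2 − 1 = 1 and tw(G) ≤ 1. Since G has at least one edge (e.g. f–e), it is not an edgeless graph, so tw(G) ≥ 1. Hence tw(G) = 1 exactly.

Treewidth 1.
One such decomposition:
Bags: B1 = {e, f}  B2 = {c, e}  B3 = {d, e}  B4 = {b, c}  B5 = {a, e}
Tree: B1–B2, B2–B3, B2–B4, B1–B5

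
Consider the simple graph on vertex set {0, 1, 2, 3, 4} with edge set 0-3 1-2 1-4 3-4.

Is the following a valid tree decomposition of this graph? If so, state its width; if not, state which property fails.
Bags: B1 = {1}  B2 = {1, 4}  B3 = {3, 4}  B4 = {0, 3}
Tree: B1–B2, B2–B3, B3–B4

No — vertex 2 appears in no bag.

A tree decomposition must satisfy three properties: every vertex lies in some bag; for every edge, both endpoints lie together in some bag; and for every vertex, the bags containing it form a connected subtree. Here vertex 2 appears in no bag, so the decomposition is invalid.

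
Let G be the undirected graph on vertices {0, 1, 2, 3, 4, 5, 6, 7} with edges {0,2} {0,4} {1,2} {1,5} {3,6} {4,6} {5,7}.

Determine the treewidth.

1

A width-1 tree decomposition is:
Bags: B1 = {5, 7}  B2 = {1, 5}  B3 = {1, 2}  B4 = {0, 2}  B5 = {0, 4}  B6 = {4, 6}  B7 = {3, 6}
Tree: B1–B2, B2–B3, B3–B4, B4–B5, B5–B6, B6–B7
Each bag holds 2 vertices, so the decomposition has width 1, which upper-bounds the treewidth. G has an edge, so its treewidth is at least 1. Combining the bounds, tw(G) = 1.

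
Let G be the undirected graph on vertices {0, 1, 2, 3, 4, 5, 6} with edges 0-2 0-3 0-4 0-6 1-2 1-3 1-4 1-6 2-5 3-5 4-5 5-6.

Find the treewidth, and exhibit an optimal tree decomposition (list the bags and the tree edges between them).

Each bag holds 4 vertices, so the decomposition has width 3, which upper-bounds the treewidth. For the lower bound: the 4 vertex sets {0,3}, {2,5}, {1}, {6} are disjoint, each induces a connected subgraph, and every pair is joined by at least one edge of G. Contracting each set to a single vertex therefore yields K_{4} as a minor, and since treewidth is minor-monotone, tw(G) ≥ tw(K_{4}) = 3. The upper and lower bounds meet at 3, so that is the treewidth.

Treewidth 3.
Bags: B1 = {0, 1, 3, 5}  B2 = {0, 1, 2, 5}  B3 = {0, 1, 5, 6}  B4 = {0, 1, 4, 5}
Tree: B1–B2, B2–B3, B3–B4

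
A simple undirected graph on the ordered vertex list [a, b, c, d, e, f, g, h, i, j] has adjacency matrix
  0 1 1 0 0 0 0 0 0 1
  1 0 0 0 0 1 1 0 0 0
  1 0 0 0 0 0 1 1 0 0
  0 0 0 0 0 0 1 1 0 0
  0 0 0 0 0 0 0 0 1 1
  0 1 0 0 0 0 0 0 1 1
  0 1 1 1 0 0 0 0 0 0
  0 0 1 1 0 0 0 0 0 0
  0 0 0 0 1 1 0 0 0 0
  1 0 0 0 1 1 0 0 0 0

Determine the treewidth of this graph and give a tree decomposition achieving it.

Every bag has size at most 3, so the width is 3 − 1 = 2 and tw(G) ≤ 2. Since i–e–j–f–i is a cycle in G, G is not acyclic. Forests are exactly the graphs of treewidth ≤ 1, so tw(G) ≥ 2. Therefore the treewidth is 2.

Treewidth 2.
One optimal decomposition is:
Bags: B1 = {e, f, i}  B2 = {e, f, j}  B3 = {b, f, j}  B4 = {a, b, j}  B5 = {a, b, g}  B6 = {a, c, g}  B7 = {c, d, g}  B8 = {c, d, h}
Tree: B1–B2, B2–B3, B3–B4, B4–B5, B5–B6, B6–B7, B7–B8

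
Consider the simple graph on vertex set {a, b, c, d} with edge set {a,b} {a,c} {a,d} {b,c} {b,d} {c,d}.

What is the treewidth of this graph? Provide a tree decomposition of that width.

Treewidth 3.
One optimal decomposition is:
Bags: B1 = {a, b, c, d}
Tree: (single bag)

With just one bag of size 4, the width is 4 − 1 = 3, so tw(G) ≤ 3. For the lower bound, the 4 vertices {a, b, c, d} are pairwise adjacent, and any tree decomposition puts a clique entirely inside one bag — forcing width ≥ 3. Hence tw(G) = 3 exactly.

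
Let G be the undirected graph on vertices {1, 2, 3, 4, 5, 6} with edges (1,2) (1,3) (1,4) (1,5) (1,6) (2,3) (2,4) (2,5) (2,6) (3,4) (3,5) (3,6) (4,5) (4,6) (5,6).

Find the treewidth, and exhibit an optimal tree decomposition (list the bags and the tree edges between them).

With just one bag of size 6, the width is 6 − 1 = 5, so tw(G) ≤ 5. Conversely, {1, 2, 3, 4, 5, 6} is a clique of size 6, and the vertices of any clique must share a bag in every tree decomposition; so some bag has ≥ 6 vertices and tw(G) ≥ 5. Therefore the treewidth is 5.

Treewidth 5.
One optimal decomposition is:
Bags: B1 = {1, 2, 3, 4, 5, 6}
Tree: (single bag)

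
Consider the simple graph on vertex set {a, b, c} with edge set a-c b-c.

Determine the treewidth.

A width-1 tree decomposition is:
Bags: B1 = {b, c}  B2 = {a, c}
Tree: B1–B2
Each bag holds 2 vertices, so the decomposition has width 1, which upper-bounds the treewidth. Any graph with an edge has treewidth ≥ 1, and G has the edge b–c. Combining the bounds, tw(G) = 1.

1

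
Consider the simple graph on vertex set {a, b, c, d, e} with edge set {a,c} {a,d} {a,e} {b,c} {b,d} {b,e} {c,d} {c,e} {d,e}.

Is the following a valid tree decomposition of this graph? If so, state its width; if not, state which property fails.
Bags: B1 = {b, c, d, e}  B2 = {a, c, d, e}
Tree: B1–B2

Yes; width 3.

Every vertex of G appears in some bag (union = {a, b, c, d, e}); every edge is covered by a bag; and for each vertex v the set of bags containing v is connected in the bag tree. The decomposition is therefore valid. The largest bag has 4 vertices, so the width is 3.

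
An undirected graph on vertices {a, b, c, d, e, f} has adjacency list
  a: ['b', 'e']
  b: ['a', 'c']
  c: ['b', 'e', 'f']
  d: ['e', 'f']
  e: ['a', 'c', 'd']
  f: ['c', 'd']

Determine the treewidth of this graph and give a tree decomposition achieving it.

Every bag has size at most 3, so the width is 3 − 1 = 2 and tw(G) ≤ 2. For the lower bound, G contains the cycle d–f–c–e–d, so G is not a forest; only forests have treewidth ≤ 1, hence tw(G) ≥ 2. Therefore the treewidth is 2.

Treewidth 2.
One such decomposition:
Bags: B1 = {d, e, f}  B2 = {c, e, f}  B3 = {a, c, e}  B4 = {a, b, c}
Tree: B1–B2, B2–B3, B3–B4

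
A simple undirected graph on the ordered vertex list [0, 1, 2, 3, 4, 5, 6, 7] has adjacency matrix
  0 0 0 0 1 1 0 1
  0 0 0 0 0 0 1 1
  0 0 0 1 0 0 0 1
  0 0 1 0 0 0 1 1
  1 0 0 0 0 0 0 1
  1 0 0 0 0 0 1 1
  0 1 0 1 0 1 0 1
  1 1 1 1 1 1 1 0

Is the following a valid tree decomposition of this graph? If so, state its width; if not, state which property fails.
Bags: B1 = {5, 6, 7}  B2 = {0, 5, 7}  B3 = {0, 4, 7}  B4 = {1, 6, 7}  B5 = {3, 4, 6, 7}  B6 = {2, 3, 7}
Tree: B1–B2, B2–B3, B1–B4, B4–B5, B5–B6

No — bags containing vertex 4 are not connected in the tree.

A tree decomposition must satisfy three properties: every vertex lies in some bag; for every edge, both endpoints lie together in some bag; and for every vertex, the bags containing it form a connected subtree. Here bags containing vertex 4 are not connected in the tree, so the decomposition is invalid.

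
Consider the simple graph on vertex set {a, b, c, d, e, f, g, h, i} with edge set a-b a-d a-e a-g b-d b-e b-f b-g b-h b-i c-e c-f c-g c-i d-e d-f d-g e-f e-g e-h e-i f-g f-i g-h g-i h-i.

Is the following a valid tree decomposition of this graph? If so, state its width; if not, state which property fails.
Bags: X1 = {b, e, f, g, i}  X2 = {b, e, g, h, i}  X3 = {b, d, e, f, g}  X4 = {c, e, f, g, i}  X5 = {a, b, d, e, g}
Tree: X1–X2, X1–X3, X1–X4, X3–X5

Yes; width 4.

Vertex coverage: the bags together contain {a, b, c, d, e, f, g, h, i}, the full vertex set. Edge coverage: each edge of G has both endpoints in at least one bag. Running intersection: for every vertex, the bags containing it form a connected subtree. All three properties hold, so this is a valid tree decomposition of width max|bag| − 1 = 4, and hence tw(G) ≤ 4.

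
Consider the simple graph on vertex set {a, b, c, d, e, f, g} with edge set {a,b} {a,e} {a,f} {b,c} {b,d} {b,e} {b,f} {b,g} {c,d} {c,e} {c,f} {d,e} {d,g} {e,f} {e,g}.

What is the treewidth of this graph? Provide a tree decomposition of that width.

Treewidth 3.
Bags: B1 = {b, c, e, f}  B2 = {a, b, e, f}  B3 = {b, c, d, e}  B4 = {b, d, e, g}
Tree: B1–B2, B1–B3, B3–B4

Every bag has size at most 4, so the width is 4 − 1 = 3 and tw(G) ≤ 3. Conversely, {b, d, e, g} is a clique of size 4, and the vertices of any clique must share a bag in every tree decomposition; so some bag has ≥ 4 vertices and tw(G) ≥ 3. Combining the bounds, tw(G) = 3.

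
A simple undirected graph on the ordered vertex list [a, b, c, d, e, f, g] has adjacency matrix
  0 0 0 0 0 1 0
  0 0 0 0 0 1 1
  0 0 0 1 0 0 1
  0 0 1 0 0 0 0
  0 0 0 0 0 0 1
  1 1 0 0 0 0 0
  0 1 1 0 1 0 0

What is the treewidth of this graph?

1

A width-1 tree decomposition is:
Bags: B1 = {b, g}  B2 = {c, g}  B3 = {e, g}  B4 = {c, d}  B5 = {b, f}  B6 = {a, f}
Tree: B1–B2, B2–B3, B2–B4, B1–B5, B5–B6
Each bag holds 2 vertices, so the decomposition has width 1, which upper-bounds the treewidth. Since G has at least one edge (e.g. g–b), it is not an edgeless graph, so tw(G) ≥ 1. The upper and lower bounds meet at 1, so that is the treewidth.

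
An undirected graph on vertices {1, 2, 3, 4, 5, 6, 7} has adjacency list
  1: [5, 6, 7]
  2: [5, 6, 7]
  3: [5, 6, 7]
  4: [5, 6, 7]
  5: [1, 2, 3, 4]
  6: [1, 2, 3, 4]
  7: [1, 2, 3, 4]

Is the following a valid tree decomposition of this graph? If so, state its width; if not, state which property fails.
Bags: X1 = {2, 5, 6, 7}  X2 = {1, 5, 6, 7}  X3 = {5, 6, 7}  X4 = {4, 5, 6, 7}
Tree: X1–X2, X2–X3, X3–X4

A tree decomposition must satisfy three properties: every vertex lies in some bag; for every edge, both endpoints lie together in some bag; and for every vertex, the bags containing it form a connected subtree. Here vertex 3 appears in no bag, so the decomposition is invalid.

No — vertex 3 appears in no bag.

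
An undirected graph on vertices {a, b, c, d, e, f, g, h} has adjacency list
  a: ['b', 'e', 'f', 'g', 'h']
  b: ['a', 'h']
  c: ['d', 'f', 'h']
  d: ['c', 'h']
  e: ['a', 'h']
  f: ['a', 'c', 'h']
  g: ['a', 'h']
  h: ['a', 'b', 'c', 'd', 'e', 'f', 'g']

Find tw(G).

2

A width-2 tree decomposition is:
Bags: B1 = {c, f, h}  B2 = {a, f, h}  B3 = {a, e, h}  B4 = {c, d, h}  B5 = {a, g, h}  B6 = {a, b, h}
Tree: B1–B2, B2–B3, B1–B4, B2–B5, B5–B6
Every bag has size at most 3, so the width is 3 − 1 = 2 and tw(G) ≤ 2. For the lower bound, the 3 vertices {c, d, h} are pairwise adjacent, and any tree decomposition puts a clique entirely inside one bag — forcing width ≥ 2. Hence tw(G) = 2 exactly.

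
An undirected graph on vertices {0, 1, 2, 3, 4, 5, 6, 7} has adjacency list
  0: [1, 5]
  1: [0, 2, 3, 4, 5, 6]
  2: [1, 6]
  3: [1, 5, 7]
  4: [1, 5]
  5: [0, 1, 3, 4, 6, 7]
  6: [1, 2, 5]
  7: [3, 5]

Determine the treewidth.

2

A width-2 tree decomposition is:
Bags: B1 = {1, 3, 5}  B2 = {3, 5, 7}  B3 = {1, 5, 6}  B4 = {1, 4, 5}  B5 = {0, 1, 5}  B6 = {1, 2, 6}
Tree: B1–B2, B1–B3, B3–B4, B4–B5, B3–B6
Every bag has size at most 3, so the width is 3 − 1 = 2 and tw(G) ≤ 2. For the lower bound, the 3 vertices {1, 2, 6} are pairwise adjacent, and any tree decomposition puts a clique entirely inside one bag — forcing width ≥ 2. Therefore the treewidth is 2.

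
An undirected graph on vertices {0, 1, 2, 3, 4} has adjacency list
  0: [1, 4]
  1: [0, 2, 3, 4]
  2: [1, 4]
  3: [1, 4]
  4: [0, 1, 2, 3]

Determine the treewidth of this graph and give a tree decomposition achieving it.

Treewidth 2.
Bags: B1 = {1, 3, 4}  B2 = {1, 2, 4}  B3 = {0, 1, 4}
Tree: B1–B2, B2–B3

Every bag has size at most 3, so the width is 3 − 1 = 2 and tw(G) ≤ 2. For the lower bound, the 3 vertices {0, 1, 4} are pairwise adjacent, and any tree decomposition puts a clique entirely inside one bag — forcing width ≥ 2. Combining the bounds, tw(G) = 2.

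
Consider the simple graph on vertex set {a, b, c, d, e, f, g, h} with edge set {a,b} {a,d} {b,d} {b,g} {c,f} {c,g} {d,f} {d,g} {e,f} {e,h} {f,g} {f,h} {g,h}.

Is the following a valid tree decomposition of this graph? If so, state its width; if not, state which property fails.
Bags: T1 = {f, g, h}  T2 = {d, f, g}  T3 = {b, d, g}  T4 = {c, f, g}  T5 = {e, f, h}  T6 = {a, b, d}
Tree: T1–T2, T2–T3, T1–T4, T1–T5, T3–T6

Checking the three conditions: (i) the bags cover all of {a, b, c, d, e, f, g, h}; (ii) for each edge, some bag contains both endpoints; (iii) the bags containing any fixed vertex form a subtree. All hold, so the decomposition is valid with width 3 − 1 = 2.

Yes; width 2.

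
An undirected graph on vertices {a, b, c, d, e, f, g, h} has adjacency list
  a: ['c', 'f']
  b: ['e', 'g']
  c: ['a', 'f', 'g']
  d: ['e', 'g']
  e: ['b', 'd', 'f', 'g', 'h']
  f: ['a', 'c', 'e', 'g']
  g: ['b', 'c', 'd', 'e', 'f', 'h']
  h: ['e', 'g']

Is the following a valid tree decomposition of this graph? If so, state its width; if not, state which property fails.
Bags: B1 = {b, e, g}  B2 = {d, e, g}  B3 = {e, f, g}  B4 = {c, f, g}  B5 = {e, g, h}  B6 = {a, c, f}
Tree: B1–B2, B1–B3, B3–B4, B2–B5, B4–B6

Yes; width 2.

Vertex coverage: the bags together contain {a, b, c, d, e, f, g, h}, the full vertex set. Edge coverage: each edge of G has both endpoints in at least one bag. Running intersection: for every vertex, the bags containing it form a connected subtree. All three properties hold, so this is a valid tree decomposition of width max|bag| − 1 = 2, and hence tw(G) ≤ 2.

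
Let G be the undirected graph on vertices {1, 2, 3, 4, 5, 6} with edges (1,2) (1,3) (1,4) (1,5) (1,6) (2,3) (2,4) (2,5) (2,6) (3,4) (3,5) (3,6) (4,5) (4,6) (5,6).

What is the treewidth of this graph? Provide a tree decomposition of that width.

Treewidth 5.
One optimal decomposition is:
Bags: B1 = {1, 2, 3, 4, 5, 6}
Tree: (single bag)

With just one bag of size 6, the width is 6 − 1 = 5, so tw(G) ≤ 5. On the other hand G contains the 6-clique {1, 2, 3, 4, 5, 6}. A clique must lie in a single bag of any decomposition, so no decomposition can have width below 5. Hence tw(G) = 5 exactly.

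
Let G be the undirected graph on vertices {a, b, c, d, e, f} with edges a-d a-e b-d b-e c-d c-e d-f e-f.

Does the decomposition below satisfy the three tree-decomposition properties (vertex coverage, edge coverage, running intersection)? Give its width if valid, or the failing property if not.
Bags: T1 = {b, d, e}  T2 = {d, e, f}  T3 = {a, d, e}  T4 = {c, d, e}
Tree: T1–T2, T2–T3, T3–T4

Yes; width 2.

Checking the three conditions: (i) the bags cover all of {a, b, c, d, e, f}; (ii) for each edge, some bag contains both endpoints; (iii) the bags containing any fixed vertex form a subtree. All hold, so the decomposition is valid with width 3 − 1 = 2.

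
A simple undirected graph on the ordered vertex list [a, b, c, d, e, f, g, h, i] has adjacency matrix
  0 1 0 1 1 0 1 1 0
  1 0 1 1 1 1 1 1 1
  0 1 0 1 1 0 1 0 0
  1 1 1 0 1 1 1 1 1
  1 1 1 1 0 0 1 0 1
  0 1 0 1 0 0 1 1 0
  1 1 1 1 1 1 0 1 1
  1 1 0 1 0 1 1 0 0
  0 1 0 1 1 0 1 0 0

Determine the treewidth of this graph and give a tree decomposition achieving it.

Treewidth 4.
One optimal decomposition is:
Bags: B1 = {b, d, e, g, i}  B2 = {a, b, d, e, g}  B3 = {a, b, d, g, h}  B4 = {b, c, d, e, g}  B5 = {b, d, f, g, h}
Tree: B1–B2, B2–B3, B2–B4, B3–B5

The largest bag has 5 vertices, giving width 4; this decomposition certifies tw(G) ≤ 4. For the lower bound, the 5 vertices {b, c, d, e, g} are pairwise adjacent, and any tree decomposition puts a clique entirely inside one bag — forcing width ≥ 4. Combining the bounds, tw(G) = 4.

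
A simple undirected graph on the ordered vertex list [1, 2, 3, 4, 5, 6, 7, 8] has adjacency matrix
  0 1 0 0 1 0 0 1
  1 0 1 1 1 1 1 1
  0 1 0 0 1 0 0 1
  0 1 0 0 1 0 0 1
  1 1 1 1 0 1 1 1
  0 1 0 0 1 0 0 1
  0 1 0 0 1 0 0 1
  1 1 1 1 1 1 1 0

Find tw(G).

A width-3 tree decomposition is:
Bags: B1 = {2, 4, 5, 8}  B2 = {1, 2, 5, 8}  B3 = {2, 3, 5, 8}  B4 = {2, 5, 7, 8}  B5 = {2, 5, 6, 8}
Tree: B1–B2, B1–B3, B3–B4, B1–B5
Every bag has size at most 4, so the width is 4 − 1 = 3 and tw(G) ≤ 3. On the other hand G contains the 4-clique {1, 2, 5, 8}. A clique must lie in a single bag of any decomposition, so no decomposition can have width below 3. Combining the bounds, tw(G) = 3.

3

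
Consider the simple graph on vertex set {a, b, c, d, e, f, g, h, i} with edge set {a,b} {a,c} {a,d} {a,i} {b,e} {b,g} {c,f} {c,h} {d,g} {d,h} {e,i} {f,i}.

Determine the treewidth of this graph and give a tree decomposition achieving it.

Treewidth 3.
One such decomposition:
Bags: B1 = {c, d, f, h}  B2 = {a, c, d, f}  B3 = {a, d, f, i}  B4 = {a, d, g, i}  B5 = {a, b, g, i}  B6 = {b, e, g, i}
Tree: B1–B2, B2–B3, B3–B4, B4–B5, B5–B6

Every bag has size at most 4, so the width is 4 − 1 = 3 and tw(G) ≤ 3. For the lower bound: the 4 vertex sets {c,f,h}, {d}, {a}, {b,e,g,i} are disjoint, each induces a connected subgraph, and every pair is joined by at least one edge of G. Contracting each set to a single vertex therefore yields K_{4} as a minor, and since treewidth is minor-monotone, tw(G) ≥ tw(K_{4}) = 3. Combining the bounds, tw(G) = 3.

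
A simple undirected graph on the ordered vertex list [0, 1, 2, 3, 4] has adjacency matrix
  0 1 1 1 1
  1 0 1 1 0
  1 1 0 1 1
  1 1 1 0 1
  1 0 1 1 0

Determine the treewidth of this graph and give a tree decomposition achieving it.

The largest bag has 4 vertices, giving width 3; this decomposition certifies tw(G) ≤ 3. Conversely, {0, 1, 2, 3} is a clique of size 4, and the vertices of any clique must share a bag in every tree decomposition; so some bag has ≥ 4 vertices and tw(G) ≥ 3. Combining the bounds, tw(G) = 3.

Treewidth 3.
One such decomposition:
Bags: B1 = {0, 1, 2, 3}  B2 = {0, 2, 3, 4}
Tree: B1–B2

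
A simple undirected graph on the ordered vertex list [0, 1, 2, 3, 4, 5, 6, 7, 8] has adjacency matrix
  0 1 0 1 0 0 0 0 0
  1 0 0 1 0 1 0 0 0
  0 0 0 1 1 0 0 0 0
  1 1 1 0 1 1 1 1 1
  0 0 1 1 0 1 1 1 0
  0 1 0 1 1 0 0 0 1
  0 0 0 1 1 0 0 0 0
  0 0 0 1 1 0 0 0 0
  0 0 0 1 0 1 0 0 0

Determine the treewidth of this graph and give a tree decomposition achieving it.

Treewidth 2.
One such decomposition:
Bags: B1 = {3, 5, 8}  B2 = {1, 3, 5}  B3 = {3, 4, 5}  B4 = {3, 4, 7}  B5 = {2, 3, 4}  B6 = {0, 1, 3}  B7 = {3, 4, 6}
Tree: B1–B2, B1–B3, B3–B4, B3–B5, B2–B6, B4–B7

Each bag holds 3 vertices, so the decomposition has width 2, which upper-bounds the treewidth. For the lower bound, the 3 vertices {0, 1, 3} are pairwise adjacent, and any tree decomposition puts a clique entirely inside one bag — forcing width ≥ 2. Hence tw(G) = 2 exactly.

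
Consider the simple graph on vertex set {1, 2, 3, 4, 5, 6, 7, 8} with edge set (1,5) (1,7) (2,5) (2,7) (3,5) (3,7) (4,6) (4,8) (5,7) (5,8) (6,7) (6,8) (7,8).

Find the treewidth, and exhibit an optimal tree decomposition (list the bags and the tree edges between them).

The largest bag has 3 vertices, giving width 2; this decomposition certifies tw(G) ≤ 2. For the lower bound, the 3 vertices {4, 6, 8} are pairwise adjacent, and any tree decomposition puts a clique entirely inside one bag — forcing width ≥ 2. Combining the bounds, tw(G) = 2.

Treewidth 2.
Bags: B1 = {5, 7, 8}  B2 = {3, 5, 7}  B3 = {1, 5, 7}  B4 = {6, 7, 8}  B5 = {4, 6, 8}  B6 = {2, 5, 7}
Tree: B1–B2, B2–B3, B1–B4, B4–B5, B2–B6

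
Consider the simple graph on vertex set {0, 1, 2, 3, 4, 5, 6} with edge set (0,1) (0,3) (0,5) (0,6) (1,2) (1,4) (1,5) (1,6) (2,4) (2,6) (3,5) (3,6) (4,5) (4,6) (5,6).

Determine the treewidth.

3

A width-3 tree decomposition is:
Bags: B1 = {0, 3, 5, 6}  B2 = {0, 1, 5, 6}  B3 = {1, 4, 5, 6}  B4 = {1, 2, 4, 6}
Tree: B1–B2, B2–B3, B3–B4
Each bag holds 4 vertices, so the decomposition has width 3, which upper-bounds the treewidth. For the lower bound, the 4 vertices {0, 1, 5, 6} are pairwise adjacent, and any tree decomposition puts a clique entirely inside one bag — forcing width ≥ 3. Therefore the treewidth is 3.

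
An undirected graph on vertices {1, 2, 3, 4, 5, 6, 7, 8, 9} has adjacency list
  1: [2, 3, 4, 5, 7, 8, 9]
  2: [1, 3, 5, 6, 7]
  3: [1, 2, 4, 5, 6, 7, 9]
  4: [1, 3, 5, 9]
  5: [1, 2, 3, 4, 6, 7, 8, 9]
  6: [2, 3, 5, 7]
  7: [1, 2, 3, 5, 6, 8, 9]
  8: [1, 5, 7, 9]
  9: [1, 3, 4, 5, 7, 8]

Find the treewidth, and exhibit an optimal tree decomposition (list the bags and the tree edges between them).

Treewidth 4.
One such decomposition:
Bags: B1 = {1, 3, 5, 7, 9}  B2 = {1, 5, 7, 8, 9}  B3 = {1, 2, 3, 5, 7}  B4 = {2, 3, 5, 6, 7}  B5 = {1, 3, 4, 5, 9}
Tree: B1–B2, B1–B3, B3–B4, B1–B5

Each bag holds 5 vertices, so the decomposition has width 4, which upper-bounds the treewidth. For the lower bound, the 5 vertices {1, 5, 7, 8, 9} are pairwise adjacent, and any tree decomposition puts a clique entirely inside one bag — forcing width ≥ 4. The upper and lower bounds meet at 4, so that is the treewidth.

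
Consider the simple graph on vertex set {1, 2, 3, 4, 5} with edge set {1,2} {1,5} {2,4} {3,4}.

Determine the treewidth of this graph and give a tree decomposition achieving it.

Each bag holds 2 vertices, so the decomposition has width 1, which upper-bounds the treewidth. G has an edge, so its treewidth is at least 1. Combining the bounds, tw(G) = 1.

Treewidth 1.
One optimal decomposition is:
Bags: B1 = {1, 5}  B2 = {1, 2}  B3 = {2, 4}  B4 = {3, 4}
Tree: B1–B2, B2–B3, B3–B4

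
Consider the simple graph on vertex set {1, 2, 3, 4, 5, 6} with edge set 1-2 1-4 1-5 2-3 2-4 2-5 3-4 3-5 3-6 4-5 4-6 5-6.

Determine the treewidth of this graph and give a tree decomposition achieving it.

The largest bag has 4 vertices, giving width 3; this decomposition certifies tw(G) ≤ 3. For the lower bound, the 4 vertices {1, 2, 4, 5} are pairwise adjacent, and any tree decomposition puts a clique entirely inside one bag — forcing width ≥ 3. Combining the bounds, tw(G) = 3.

Treewidth 3.
Bags: B1 = {1, 2, 4, 5}  B2 = {2, 3, 4, 5}  B3 = {3, 4, 5, 6}
Tree: B1–B2, B2–B3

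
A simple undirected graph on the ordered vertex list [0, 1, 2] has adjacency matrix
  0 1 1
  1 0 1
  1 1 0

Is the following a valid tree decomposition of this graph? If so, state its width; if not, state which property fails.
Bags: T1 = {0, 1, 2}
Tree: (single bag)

Vertex coverage: the bags together contain {0, 1, 2}, the full vertex set. Edge coverage: each edge of G has both endpoints in at least one bag. Running intersection: for every vertex, the bags containing it form a connected subtree. All three properties hold, so this is a valid tree decomposition of width max|bag| − 1 = 2, and hence tw(G) ≤ 2.

Yes; width 2.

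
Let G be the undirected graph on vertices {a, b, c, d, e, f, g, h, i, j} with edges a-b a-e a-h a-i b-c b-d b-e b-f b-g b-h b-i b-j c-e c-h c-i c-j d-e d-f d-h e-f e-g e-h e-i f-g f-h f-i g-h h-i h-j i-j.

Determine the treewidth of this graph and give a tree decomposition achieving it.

The largest bag has 5 vertices, giving width 4; this decomposition certifies tw(G) ≤ 4. On the other hand G contains the 5-clique {b, c, h, i, j}. A clique must lie in a single bag of any decomposition, so no decomposition can have width below 4. Therefore the treewidth is 4.

Treewidth 4.
Bags: B1 = {b, e, f, h, i}  B2 = {b, d, e, f, h}  B3 = {b, c, e, h, i}  B4 = {a, b, e, h, i}  B5 = {b, c, h, i, j}  B6 = {b, e, f, g, h}
Tree: B1–B2, B1–B3, B1–B4, B3–B5, B2–B6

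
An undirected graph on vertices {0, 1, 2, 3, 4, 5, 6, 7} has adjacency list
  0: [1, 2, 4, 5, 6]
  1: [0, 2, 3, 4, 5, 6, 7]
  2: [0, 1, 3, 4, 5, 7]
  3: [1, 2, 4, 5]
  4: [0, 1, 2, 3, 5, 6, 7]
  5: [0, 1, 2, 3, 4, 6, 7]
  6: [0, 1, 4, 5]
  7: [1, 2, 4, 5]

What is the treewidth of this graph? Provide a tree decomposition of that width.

Treewidth 4.
Bags: B1 = {0, 1, 2, 4, 5}  B2 = {0, 1, 4, 5, 6}  B3 = {1, 2, 4, 5, 7}  B4 = {1, 2, 3, 4, 5}
Tree: B1–B2, B1–B3, B3–B4

The largest bag has 5 vertices, giving width 4; this decomposition certifies tw(G) ≤ 4. Conversely, {0, 1, 2, 4, 5} is a clique of size 5, and the vertices of any clique must share a bag in every tree decomposition; so some bag has ≥ 5 vertices and tw(G) ≥ 4. The upper and lower bounds meet at 4, so that is the treewidth.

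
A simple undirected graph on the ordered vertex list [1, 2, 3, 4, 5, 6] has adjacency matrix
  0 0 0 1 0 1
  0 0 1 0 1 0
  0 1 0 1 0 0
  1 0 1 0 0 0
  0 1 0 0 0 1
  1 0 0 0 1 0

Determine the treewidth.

2

A width-2 tree decomposition is:
Bags: B1 = {1, 5, 6}  B2 = {1, 2, 5}  B3 = {1, 2, 3}  B4 = {1, 3, 4}
Tree: B1–B2, B2–B3, B3–B4
Each bag holds 3 vertices, so the decomposition has width 2, which upper-bounds the treewidth. The edges 1–6–5–2–3–4–1 form a cycle, so G is not a tree and its treewidth is at least 2. Hence tw(G) = 2 exactly.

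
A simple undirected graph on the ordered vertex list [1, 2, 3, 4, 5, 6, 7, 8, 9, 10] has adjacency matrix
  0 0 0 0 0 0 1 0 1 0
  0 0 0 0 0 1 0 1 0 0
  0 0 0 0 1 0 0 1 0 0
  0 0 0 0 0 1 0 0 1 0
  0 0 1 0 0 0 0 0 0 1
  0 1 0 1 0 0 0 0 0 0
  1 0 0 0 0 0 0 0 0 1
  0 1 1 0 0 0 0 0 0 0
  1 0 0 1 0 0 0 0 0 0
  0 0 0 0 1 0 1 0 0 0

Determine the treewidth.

A width-2 tree decomposition is:
Bags: B1 = {1, 7, 9}  B2 = {4, 7, 9}  B3 = {4, 6, 7}  B4 = {2, 6, 7}  B5 = {2, 7, 8}  B6 = {3, 7, 8}  B7 = {3, 5, 7}  B8 = {5, 7, 10}
Tree: B1–B2, B2–B3, B3–B4, B4–B5, B5–B6, B6–B7, B7–B8
The largest bag has 3 vertices, giving width 2; this decomposition certifies tw(G) ≤ 2. The edges 7–1–9–4–6–2–8–3–5–10–7 form a cycle, so G is not a tree and its treewidth is at least 2. Combining the bounds, tw(G) = 2.

2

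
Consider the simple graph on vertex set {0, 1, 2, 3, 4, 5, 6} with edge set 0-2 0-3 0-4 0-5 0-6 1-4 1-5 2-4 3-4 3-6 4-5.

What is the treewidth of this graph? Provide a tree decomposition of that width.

Every bag has size at most 3, so the width is 3 − 1 = 2 and tw(G) ≤ 2. On the other hand G contains the 3-clique {0, 2, 4}. A clique must lie in a single bag of any decomposition, so no decomposition can have width below 2. The upper and lower bounds meet at 2, so that is the treewidth.

Treewidth 2.
One such decomposition:
Bags: B1 = {0, 2, 4}  B2 = {0, 3, 4}  B3 = {0, 4, 5}  B4 = {0, 3, 6}  B5 = {1, 4, 5}
Tree: B1–B2, B1–B3, B2–B4, B3–B5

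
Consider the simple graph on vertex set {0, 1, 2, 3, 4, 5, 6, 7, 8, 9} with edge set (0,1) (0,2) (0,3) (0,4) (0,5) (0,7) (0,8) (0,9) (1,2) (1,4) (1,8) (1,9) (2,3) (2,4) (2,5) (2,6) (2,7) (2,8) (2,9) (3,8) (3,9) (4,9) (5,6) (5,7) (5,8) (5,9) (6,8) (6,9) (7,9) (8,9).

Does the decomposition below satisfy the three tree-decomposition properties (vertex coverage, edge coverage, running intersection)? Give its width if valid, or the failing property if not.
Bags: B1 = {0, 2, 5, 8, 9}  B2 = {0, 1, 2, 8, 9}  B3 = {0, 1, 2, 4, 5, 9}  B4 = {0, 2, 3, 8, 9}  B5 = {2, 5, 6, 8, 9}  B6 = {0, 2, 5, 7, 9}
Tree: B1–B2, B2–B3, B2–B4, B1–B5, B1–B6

A tree decomposition must satisfy three properties: every vertex lies in some bag; for every edge, both endpoints lie together in some bag; and for every vertex, the bags containing it form a connected subtree. Here bags containing vertex 5 are not connected in the tree, so the decomposition is invalid.

No — bags containing vertex 5 are not connected in the tree.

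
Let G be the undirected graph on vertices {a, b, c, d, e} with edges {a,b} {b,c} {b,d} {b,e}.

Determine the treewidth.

A width-1 tree decomposition is:
Bags: B1 = {b, d}  B2 = {a, b}  B3 = {b, c}  B4 = {b, e}
Tree: B1–B2, B2–B3, B2–B4
Each bag holds 2 vertices, so the decomposition has width 1, which upper-bounds the treewidth. Since G has at least one edge (e.g. b–d), it is not an edgeless graph, so tw(G) ≥ 1. The upper and lower bounds meet at 1, so that is the treewidth.

1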